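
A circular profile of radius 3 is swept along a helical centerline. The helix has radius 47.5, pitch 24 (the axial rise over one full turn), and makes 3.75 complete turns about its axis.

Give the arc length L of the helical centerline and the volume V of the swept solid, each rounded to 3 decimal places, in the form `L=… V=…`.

L=1122.805 V=31746.570

2πR = 2π·47.5 = 298.451302
per-turn = √(298.451302² + 24²) = √(89073.1797 + 576) = √89649.1797 = 299.414729
L = 3.75 × 299.414729 = 1122.805232
V = π·3² × L = 28.274334 × 1122.805232 = 31746.570024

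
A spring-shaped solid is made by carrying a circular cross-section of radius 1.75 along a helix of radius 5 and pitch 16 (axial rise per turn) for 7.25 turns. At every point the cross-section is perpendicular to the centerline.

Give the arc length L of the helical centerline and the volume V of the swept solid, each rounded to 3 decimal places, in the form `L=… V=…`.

2πR = 2π·5 = 31.415927
per-turn = √(31.415927² + 16²) = √(986.9604 + 256) = √1242.9604 = 35.255644
L = 7.25 × 35.255644 = 255.603420
V = π·1.75² × L = 9.621128 × 255.603420 = 2459.193090

L=255.603 V=2459.193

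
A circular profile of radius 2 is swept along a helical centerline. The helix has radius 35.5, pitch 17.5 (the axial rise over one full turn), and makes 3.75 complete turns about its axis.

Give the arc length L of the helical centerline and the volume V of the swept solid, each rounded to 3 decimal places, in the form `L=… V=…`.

2πR = 2π·35.5 = 223.053078
per-turn = √(223.053078² + 17.5²) = √(49752.6758 + 306.25) = √50058.9258 = 223.738521
L = 3.75 × 223.738521 = 839.019454
V = π·2² × L = 12.566371 × 839.019454 = 10543.429409

L=839.019 V=10543.429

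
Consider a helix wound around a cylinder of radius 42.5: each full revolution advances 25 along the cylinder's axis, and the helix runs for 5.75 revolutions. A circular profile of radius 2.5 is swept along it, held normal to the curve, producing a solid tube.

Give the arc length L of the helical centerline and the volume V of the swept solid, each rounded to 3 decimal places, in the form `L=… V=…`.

2πR = 2π·42.5 = 267.035376
per-turn = √(267.035376² + 25²) = √(71307.8918 + 625) = √71932.8918 = 268.203079
L = 5.75 × 268.203079 = 1542.167707
V = π·2.5² × L = 19.634954 × 1542.167707 = 30280.392109

L=1542.168 V=30280.392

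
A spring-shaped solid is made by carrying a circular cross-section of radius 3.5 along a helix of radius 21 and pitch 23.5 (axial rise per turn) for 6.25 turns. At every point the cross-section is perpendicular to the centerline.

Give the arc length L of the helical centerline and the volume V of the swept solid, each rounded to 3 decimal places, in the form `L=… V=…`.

L=837.645 V=32236.370

2πR = 2π·21 = 131.946891
per-turn = √(131.946891² + 23.5²) = √(17409.9822 + 552.25) = √17962.2322 = 134.023252
L = 6.25 × 134.023252 = 837.645327
V = π·3.5² × L = 38.484510 × 837.645327 = 32236.369970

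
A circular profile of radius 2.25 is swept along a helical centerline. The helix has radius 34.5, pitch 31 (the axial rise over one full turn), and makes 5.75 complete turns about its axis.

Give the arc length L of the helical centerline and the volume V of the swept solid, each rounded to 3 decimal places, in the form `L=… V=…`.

L=1259.108 V=20025.248

2πR = 2π·34.5 = 216.769893
per-turn = √(216.769893² + 31²) = √(46989.1866 + 961) = √47950.1866 = 218.975310
L = 5.75 × 218.975310 = 1259.108035
V = π·2.25² × L = 15.904313 × 1259.108035 = 20025.248043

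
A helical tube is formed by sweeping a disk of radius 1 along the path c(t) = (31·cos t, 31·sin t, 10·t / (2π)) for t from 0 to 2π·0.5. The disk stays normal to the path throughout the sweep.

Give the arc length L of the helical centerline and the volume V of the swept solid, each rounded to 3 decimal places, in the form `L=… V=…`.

L=97.518 V=306.361

2πR = 2π·31 = 194.778745
per-turn = √(194.778745² + 10²) = √(37938.7593 + 100) = √38038.7593 = 195.035277
L = 0.5 × 195.035277 = 97.517639
V = π·1² × L = 3.141593 × 97.517639 = 306.360697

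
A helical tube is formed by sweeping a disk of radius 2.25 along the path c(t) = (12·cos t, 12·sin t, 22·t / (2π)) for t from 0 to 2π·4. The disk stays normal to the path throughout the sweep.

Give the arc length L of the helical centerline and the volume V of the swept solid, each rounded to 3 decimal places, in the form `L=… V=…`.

2πR = 2π·12 = 75.398224
per-turn = √(75.398224² + 22²) = √(5684.8921 + 484) = √6168.8921 = 78.542295
L = 4 × 78.542295 = 314.169181
V = π·2.25² × L = 15.904313 × 314.169181 = 4996.644926

L=314.169 V=4996.645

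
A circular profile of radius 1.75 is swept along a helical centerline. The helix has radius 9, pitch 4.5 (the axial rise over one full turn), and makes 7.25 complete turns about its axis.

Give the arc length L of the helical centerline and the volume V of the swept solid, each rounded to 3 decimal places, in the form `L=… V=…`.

2πR = 2π·9 = 56.548668
per-turn = √(56.548668² + 4.5²) = √(3197.7518 + 20.25) = √3218.0018 = 56.727435
L = 7.25 × 56.727435 = 411.273900
V = π·1.75² × L = 9.621128 × 411.273900 = 3956.918632

L=411.274 V=3956.919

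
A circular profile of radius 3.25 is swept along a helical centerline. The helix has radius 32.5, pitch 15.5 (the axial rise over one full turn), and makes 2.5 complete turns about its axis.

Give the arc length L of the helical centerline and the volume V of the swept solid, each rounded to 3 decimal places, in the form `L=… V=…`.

2πR = 2π·32.5 = 204.203522
per-turn = √(204.203522² + 15.5²) = √(41699.0786 + 240.25) = √41939.3286 = 204.790939
L = 2.5 × 204.790939 = 511.977347
V = π·3.25² × L = 33.183072 × 511.977347 = 16988.981370

L=511.977 V=16988.981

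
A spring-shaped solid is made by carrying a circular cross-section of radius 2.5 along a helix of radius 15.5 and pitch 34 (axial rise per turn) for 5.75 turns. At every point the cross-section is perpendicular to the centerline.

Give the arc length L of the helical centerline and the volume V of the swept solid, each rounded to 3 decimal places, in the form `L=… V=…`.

L=593.134 V=11646.157

2πR = 2π·15.5 = 97.389372
per-turn = √(97.389372² + 34²) = √(9484.6898 + 1156) = √10640.6898 = 103.153719
L = 5.75 × 103.153719 = 593.133887
V = π·2.5² × L = 19.634954 × 593.133887 = 11646.156630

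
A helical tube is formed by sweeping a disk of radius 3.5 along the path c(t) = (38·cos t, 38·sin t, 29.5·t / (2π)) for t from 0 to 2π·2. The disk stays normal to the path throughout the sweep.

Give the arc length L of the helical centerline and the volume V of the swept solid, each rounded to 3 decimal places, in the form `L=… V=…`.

2πR = 2π·38 = 238.761042
per-turn = √(238.761042² + 29.5²) = √(57006.8350 + 870.25) = √57877.0850 = 240.576568
L = 2 × 240.576568 = 481.153136
V = π·3.5² × L = 38.484510 × 481.153136 = 18516.942669

L=481.153 V=18516.943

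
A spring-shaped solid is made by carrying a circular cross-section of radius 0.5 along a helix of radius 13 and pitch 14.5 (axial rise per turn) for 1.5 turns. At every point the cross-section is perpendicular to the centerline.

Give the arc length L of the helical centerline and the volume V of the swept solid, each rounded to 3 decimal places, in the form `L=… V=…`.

L=124.438 V=97.733

2πR = 2π·13 = 81.681409
per-turn = √(81.681409² + 14.5²) = √(6671.8526 + 210.25) = √6882.1026 = 82.958439
L = 1.5 × 82.958439 = 124.437658
V = π·0.5² × L = 0.785398 × 124.437658 = 97.733108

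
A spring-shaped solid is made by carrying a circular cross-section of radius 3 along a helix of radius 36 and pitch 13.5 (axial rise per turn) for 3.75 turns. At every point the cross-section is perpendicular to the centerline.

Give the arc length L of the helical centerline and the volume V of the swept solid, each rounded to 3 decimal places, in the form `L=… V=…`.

2πR = 2π·36 = 226.194671
per-turn = √(226.194671² + 13.5²) = √(51164.0292 + 182.25) = √51346.2792 = 226.597174
L = 3.75 × 226.597174 = 849.739402
V = π·3² × L = 28.274334 × 849.739402 = 24025.815568

L=849.739 V=24025.816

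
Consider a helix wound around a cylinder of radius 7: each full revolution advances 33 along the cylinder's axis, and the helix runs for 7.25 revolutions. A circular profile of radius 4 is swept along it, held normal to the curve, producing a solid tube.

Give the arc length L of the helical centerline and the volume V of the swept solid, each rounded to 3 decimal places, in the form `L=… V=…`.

L=398.647 V=20038.200

2πR = 2π·7 = 43.982297
per-turn = √(43.982297² + 33²) = √(1934.4425 + 1089) = √3023.4425 = 54.985839
L = 7.25 × 54.985839 = 398.647331
V = π·4² × L = 50.265482 × 398.647331 = 20038.200419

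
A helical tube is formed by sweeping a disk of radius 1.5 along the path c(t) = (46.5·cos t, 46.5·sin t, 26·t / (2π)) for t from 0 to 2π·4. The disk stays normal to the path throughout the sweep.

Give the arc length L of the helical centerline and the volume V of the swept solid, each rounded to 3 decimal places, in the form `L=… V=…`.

2πR = 2π·46.5 = 292.168117
per-turn = √(292.168117² + 26²) = √(85362.2085 + 676) = √86038.2085 = 293.322704
L = 4 × 293.322704 = 1173.290815
V = π·1.5² × L = 7.068583 × 1173.290815 = 8293.504058

L=1173.291 V=8293.504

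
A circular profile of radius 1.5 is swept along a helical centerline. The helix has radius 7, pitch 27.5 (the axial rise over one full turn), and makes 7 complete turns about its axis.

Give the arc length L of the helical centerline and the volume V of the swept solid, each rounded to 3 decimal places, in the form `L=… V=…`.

2πR = 2π·7 = 43.982297
per-turn = √(43.982297² + 27.5²) = √(1934.4425 + 756.25) = √2690.6925 = 51.871885
L = 7 × 51.871885 = 363.103196
V = π·1.5² × L = 7.068583 × 363.103196 = 2566.625247

L=363.103 V=2566.625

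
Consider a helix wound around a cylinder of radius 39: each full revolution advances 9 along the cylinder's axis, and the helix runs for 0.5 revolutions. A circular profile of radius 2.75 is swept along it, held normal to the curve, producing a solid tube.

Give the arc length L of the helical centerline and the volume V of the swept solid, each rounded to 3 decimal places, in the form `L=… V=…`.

2πR = 2π·39 = 245.044227
per-turn = √(245.044227² + 9²) = √(60046.6732 + 81) = √60127.6732 = 245.209448
L = 0.5 × 245.209448 = 122.604724
V = π·2.75² × L = 23.758294 × 122.604724 = 2912.879128

L=122.605 V=2912.879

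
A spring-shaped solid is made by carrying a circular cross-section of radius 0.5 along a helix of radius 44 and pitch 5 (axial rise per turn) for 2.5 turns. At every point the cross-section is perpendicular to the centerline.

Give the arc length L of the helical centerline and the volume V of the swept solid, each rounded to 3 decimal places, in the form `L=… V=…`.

L=691.263 V=542.917

2πR = 2π·44 = 276.460154
per-turn = √(276.460154² + 5²) = √(76430.2165 + 25) = √76455.2165 = 276.505364
L = 2.5 × 276.505364 = 691.263411
V = π·0.5² × L = 0.785398 × 691.263411 = 542.917013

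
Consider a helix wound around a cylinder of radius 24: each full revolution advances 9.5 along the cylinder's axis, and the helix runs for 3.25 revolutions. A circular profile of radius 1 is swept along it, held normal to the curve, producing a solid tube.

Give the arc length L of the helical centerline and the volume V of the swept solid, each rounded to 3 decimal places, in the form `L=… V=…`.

2πR = 2π·24 = 150.796447
per-turn = √(150.796447² + 9.5²) = √(22739.5685 + 90.25) = √22829.8185 = 151.095395
L = 3.25 × 151.095395 = 491.060035
V = π·1² × L = 3.141593 × 491.060035 = 1542.710600

L=491.060 V=1542.711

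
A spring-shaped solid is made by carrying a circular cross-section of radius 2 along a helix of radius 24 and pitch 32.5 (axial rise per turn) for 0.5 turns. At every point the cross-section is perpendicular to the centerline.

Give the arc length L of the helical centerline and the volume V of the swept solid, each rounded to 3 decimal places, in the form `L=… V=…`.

L=77.129 V=969.237

2πR = 2π·24 = 150.796447
per-turn = √(150.796447² + 32.5²) = √(22739.5685 + 1056.25) = √23795.8185 = 154.258933
L = 0.5 × 154.258933 = 77.129467
V = π·2² × L = 12.566371 × 77.129467 = 969.237464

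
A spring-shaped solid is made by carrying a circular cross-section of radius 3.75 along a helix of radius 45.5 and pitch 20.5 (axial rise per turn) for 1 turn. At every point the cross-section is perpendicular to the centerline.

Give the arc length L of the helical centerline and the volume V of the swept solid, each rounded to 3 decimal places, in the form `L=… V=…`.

2πR = 2π·45.5 = 285.884931
per-turn = √(285.884931² + 20.5²) = √(81730.1940 + 420.25) = √82150.4440 = 286.618988
L = 1 × 286.618988 = 286.618988
V = π·3.75² × L = 44.178647 × 286.618988 = 12662.438988

L=286.619 V=12662.439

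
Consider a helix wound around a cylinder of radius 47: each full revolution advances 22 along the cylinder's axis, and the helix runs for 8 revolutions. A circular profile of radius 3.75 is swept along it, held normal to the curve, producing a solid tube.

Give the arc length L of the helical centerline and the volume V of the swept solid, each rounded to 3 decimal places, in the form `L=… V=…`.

L=2369.024 V=104660.293

2πR = 2π·47 = 295.309709
per-turn = √(295.309709² + 22²) = √(87207.8245 + 484) = √87691.8245 = 296.128054
L = 8 × 296.128054 = 2369.024434
V = π·3.75² × L = 44.178647 × 2369.024434 = 104660.293457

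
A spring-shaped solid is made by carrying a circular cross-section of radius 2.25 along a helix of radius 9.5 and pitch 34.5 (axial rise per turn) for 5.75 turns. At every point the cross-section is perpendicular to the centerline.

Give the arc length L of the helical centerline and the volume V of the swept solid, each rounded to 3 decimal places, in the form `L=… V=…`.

2πR = 2π·9.5 = 59.690260
per-turn = √(59.690260² + 34.5²) = √(3562.9272 + 1190.25) = √4753.1772 = 68.943290
L = 5.75 × 68.943290 = 396.423916
V = π·2.25² × L = 15.904313 × 396.423916 = 6304.849957

L=396.424 V=6304.850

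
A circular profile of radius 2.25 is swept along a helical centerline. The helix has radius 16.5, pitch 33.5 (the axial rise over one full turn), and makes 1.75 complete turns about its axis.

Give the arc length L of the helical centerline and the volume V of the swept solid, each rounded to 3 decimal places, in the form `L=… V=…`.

2πR = 2π·16.5 = 103.672558
per-turn = √(103.672558² + 33.5²) = √(10747.9992 + 1122.25) = √11870.2492 = 108.950673
L = 1.75 × 108.950673 = 190.663678
V = π·2.25² × L = 15.904313 × 190.663678 = 3032.374778

L=190.664 V=3032.375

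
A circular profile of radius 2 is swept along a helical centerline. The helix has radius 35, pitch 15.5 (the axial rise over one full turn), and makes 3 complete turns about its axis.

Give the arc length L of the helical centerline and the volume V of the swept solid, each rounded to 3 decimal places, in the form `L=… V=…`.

2πR = 2π·35 = 219.911486
per-turn = √(219.911486² + 15.5²) = √(48361.0616 + 240.25) = √48601.3116 = 220.457052
L = 3 × 220.457052 = 661.371155
V = π·2² × L = 12.566371 × 661.371155 = 8311.035042

L=661.371 V=8311.035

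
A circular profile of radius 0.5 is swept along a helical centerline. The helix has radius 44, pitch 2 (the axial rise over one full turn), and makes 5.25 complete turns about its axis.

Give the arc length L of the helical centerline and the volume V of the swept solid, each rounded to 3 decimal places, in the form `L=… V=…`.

2πR = 2π·44 = 276.460154
per-turn = √(276.460154² + 2²) = √(76430.2165 + 4) = √76434.2165 = 276.467388
L = 5.25 × 276.467388 = 1451.453786
V = π·0.5² × L = 0.785398 × 1451.453786 = 1139.969137

L=1451.454 V=1139.969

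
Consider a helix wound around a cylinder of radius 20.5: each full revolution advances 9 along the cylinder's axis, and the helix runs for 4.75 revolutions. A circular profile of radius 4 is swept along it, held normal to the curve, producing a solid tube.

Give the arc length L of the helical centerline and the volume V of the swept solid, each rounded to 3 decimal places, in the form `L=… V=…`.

L=613.317 V=30828.669

2πR = 2π·20.5 = 128.805299
per-turn = √(128.805299² + 9²) = √(16590.8050 + 81) = √16671.8050 = 129.119344
L = 4.75 × 129.119344 = 613.316884
V = π·4² × L = 50.265482 × 613.316884 = 30828.669077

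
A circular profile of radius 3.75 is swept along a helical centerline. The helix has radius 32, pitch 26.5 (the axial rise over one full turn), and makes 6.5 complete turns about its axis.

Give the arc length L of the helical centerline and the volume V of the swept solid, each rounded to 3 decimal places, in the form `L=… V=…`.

2πR = 2π·32 = 201.061930
per-turn = √(201.061930² + 26.5²) = √(40425.8996 + 702.25) = √41128.1496 = 202.800763
L = 6.5 × 202.800763 = 1318.204962
V = π·3.75² × L = 44.178647 × 1318.204962 = 58236.511281

L=1318.205 V=58236.511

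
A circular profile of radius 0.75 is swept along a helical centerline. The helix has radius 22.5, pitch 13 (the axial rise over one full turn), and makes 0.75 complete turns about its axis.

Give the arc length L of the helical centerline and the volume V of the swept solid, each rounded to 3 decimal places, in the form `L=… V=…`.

L=106.476 V=188.159

2πR = 2π·22.5 = 141.371669
per-turn = √(141.371669² + 13²) = √(19985.9489 + 169) = √20154.9489 = 141.968126
L = 0.75 × 141.968126 = 106.476095
V = π·0.75² × L = 1.767146 × 106.476095 = 188.158791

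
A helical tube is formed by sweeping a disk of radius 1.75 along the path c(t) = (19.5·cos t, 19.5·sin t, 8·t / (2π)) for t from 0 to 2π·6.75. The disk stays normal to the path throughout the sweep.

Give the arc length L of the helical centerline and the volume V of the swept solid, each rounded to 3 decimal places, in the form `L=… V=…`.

L=828.785 V=7973.849

2πR = 2π·19.5 = 122.522113
per-turn = √(122.522113² + 8²) = √(15011.6683 + 64) = √15075.6683 = 122.783013
L = 6.75 × 122.783013 = 828.785338
V = π·1.75² × L = 9.621128 × 828.785338 = 7973.849409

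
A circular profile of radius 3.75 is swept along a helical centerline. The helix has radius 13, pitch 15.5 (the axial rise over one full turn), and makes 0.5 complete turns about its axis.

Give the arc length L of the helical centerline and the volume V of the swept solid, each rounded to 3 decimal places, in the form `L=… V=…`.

L=41.570 V=1836.485

2πR = 2π·13 = 81.681409
per-turn = √(81.681409² + 15.5²) = √(6671.8526 + 240.25) = √6912.1026 = 83.139056
L = 0.5 × 83.139056 = 41.569528
V = π·3.75² × L = 44.178647 × 41.569528 = 1836.485483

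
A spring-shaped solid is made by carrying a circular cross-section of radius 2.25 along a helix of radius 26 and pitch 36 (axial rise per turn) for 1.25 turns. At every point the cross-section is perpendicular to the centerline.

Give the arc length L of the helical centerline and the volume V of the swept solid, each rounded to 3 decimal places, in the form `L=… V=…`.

L=209.103 V=3325.640

2πR = 2π·26 = 163.362818
per-turn = √(163.362818² + 36²) = √(26687.4103 + 1296) = √27983.4103 = 167.282427
L = 1.25 × 167.282427 = 209.103033
V = π·2.25² × L = 15.904313 × 209.103033 = 3325.640053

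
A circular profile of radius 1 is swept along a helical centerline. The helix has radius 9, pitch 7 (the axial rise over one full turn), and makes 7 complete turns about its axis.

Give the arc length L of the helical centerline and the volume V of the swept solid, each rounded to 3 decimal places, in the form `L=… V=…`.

2πR = 2π·9 = 56.548668
per-turn = √(56.548668² + 7²) = √(3197.7518 + 49) = √3246.7518 = 56.980276
L = 7 × 56.980276 = 398.861930
V = π·1² × L = 3.141593 × 398.861930 = 1253.061710

L=398.862 V=1253.062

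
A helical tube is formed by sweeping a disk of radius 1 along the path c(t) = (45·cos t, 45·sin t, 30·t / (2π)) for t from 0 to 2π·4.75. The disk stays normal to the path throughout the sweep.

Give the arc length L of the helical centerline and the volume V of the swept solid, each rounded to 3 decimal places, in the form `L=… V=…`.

2πR = 2π·45 = 282.743339
per-turn = √(282.743339² + 30²) = √(79943.7956 + 900) = √80843.7956 = 284.330434
L = 4.75 × 284.330434 = 1350.569561
V = π·1² × L = 3.141593 × 1350.569561 = 4242.939411

L=1350.570 V=4242.939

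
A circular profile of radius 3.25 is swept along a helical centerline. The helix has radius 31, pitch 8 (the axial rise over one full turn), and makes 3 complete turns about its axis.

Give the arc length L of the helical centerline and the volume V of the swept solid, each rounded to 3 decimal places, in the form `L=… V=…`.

2πR = 2π·31 = 194.778745
per-turn = √(194.778745² + 8²) = √(37938.7593 + 64) = √38002.7593 = 194.942964
L = 3 × 194.942964 = 584.828893
V = π·3.25² × L = 33.183072 × 584.828893 = 19406.419494

L=584.829 V=19406.419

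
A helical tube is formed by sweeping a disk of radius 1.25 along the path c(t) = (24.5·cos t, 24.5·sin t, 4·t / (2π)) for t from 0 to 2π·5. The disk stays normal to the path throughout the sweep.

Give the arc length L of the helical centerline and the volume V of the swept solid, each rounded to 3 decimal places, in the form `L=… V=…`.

2πR = 2π·24.5 = 153.938040
per-turn = √(153.938040² + 4²) = √(23696.9202 + 16) = √23712.9202 = 153.990000
L = 5 × 153.990000 = 769.950001
V = π·1.25² × L = 4.908739 × 769.950001 = 3779.483230

L=769.950 V=3779.483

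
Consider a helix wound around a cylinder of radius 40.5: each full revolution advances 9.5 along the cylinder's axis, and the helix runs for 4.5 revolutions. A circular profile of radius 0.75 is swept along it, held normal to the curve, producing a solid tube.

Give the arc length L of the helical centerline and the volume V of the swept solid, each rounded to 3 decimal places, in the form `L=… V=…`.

L=1145.908 V=2024.987

2πR = 2π·40.5 = 254.469005
per-turn = √(254.469005² + 9.5²) = √(64754.4745 + 90.25) = √64844.7245 = 254.646273
L = 4.5 × 254.646273 = 1145.908230
V = π·0.75² × L = 1.767146 × 1145.908230 = 2024.986993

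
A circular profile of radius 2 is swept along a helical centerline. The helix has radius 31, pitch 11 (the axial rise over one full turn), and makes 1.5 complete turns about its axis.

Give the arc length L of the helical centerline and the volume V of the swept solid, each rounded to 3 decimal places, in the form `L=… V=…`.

L=292.634 V=3677.343

2πR = 2π·31 = 194.778745
per-turn = √(194.778745² + 11²) = √(37938.7593 + 121) = √38059.7593 = 195.089106
L = 1.5 × 195.089106 = 292.633659
V = π·2² × L = 12.566371 × 292.633659 = 3677.343015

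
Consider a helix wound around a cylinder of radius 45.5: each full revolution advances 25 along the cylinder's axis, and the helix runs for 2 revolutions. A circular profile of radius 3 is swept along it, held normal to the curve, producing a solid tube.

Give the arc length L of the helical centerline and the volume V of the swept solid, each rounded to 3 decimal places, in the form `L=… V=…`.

L=573.952 V=16228.107

2πR = 2π·45.5 = 285.884931
per-turn = √(285.884931² + 25²) = √(81730.1940 + 625) = √82355.1940 = 286.975947
L = 2 × 286.975947 = 573.951894
V = π·3² × L = 28.274334 × 573.951894 = 16228.107472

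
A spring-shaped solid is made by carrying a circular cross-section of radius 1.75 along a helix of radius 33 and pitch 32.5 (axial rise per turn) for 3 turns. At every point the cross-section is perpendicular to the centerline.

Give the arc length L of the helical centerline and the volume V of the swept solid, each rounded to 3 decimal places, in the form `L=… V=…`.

L=629.630 V=6057.753

2πR = 2π·33 = 207.345115
per-turn = √(207.345115² + 32.5²) = √(42991.9968 + 1056.25) = √44048.2468 = 209.876742
L = 3 × 209.876742 = 629.630226
V = π·1.75² × L = 9.621128 × 629.630226 = 6057.752679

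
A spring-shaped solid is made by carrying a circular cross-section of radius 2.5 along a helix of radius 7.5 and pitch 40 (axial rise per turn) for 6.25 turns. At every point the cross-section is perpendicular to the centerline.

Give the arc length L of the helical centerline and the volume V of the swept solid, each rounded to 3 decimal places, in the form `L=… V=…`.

L=386.322 V=7585.412

2πR = 2π·7.5 = 47.123890
per-turn = √(47.123890² + 40²) = √(2220.6610 + 1600) = √3820.6610 = 61.811496
L = 6.25 × 61.811496 = 386.321848
V = π·2.5² × L = 19.634954 × 386.321848 = 7585.411740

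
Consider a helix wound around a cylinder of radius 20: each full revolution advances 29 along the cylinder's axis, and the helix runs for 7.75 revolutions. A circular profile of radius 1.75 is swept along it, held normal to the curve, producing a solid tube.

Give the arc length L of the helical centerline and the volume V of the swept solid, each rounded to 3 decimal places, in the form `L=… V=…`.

2πR = 2π·20 = 125.663706
per-turn = √(125.663706² + 29²) = √(15791.3670 + 841) = √16632.3670 = 128.966535
L = 7.75 × 128.966535 = 999.490643
V = π·1.75² × L = 9.621128 × 999.490643 = 9616.226913

L=999.491 V=9616.227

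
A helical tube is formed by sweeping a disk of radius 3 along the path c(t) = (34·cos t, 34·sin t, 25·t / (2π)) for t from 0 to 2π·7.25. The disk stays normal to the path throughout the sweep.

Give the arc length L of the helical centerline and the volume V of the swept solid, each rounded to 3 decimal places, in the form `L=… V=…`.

2πR = 2π·34 = 213.628300
per-turn = √(213.628300² + 25²) = √(45637.0508 + 625) = √46262.0508 = 215.086147
L = 7.25 × 215.086147 = 1559.374568
V = π·3² × L = 28.274334 × 1559.374568 = 44090.277176

L=1559.375 V=44090.277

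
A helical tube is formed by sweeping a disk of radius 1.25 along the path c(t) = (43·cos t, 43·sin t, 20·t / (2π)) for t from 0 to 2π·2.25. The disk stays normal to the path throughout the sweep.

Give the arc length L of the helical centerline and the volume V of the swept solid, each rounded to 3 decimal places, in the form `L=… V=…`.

L=609.561 V=2992.178

2πR = 2π·43 = 270.176968
per-turn = √(270.176968² + 20²) = √(72995.5942 + 400) = √73395.5942 = 270.916212
L = 2.25 × 270.916212 = 609.561478
V = π·1.25² × L = 4.908739 × 609.561478 = 2992.177908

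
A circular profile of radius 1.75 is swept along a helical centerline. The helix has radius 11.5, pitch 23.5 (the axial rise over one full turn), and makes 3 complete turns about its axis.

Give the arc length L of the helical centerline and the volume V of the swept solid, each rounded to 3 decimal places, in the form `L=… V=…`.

2πR = 2π·11.5 = 72.256631
per-turn = √(72.256631² + 23.5²) = √(5221.0207 + 552.25) = √5773.2707 = 75.982042
L = 3 × 75.982042 = 227.946126
V = π·1.75² × L = 9.621128 × 227.946126 = 2193.098746

L=227.946 V=2193.099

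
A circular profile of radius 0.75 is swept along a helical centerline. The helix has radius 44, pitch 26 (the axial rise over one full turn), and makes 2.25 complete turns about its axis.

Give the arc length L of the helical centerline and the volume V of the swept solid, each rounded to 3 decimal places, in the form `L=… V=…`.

2πR = 2π·44 = 276.460154
per-turn = √(276.460154² + 26²) = √(76430.2165 + 676) = √77106.2165 = 277.680061
L = 2.25 × 277.680061 = 624.780138
V = π·0.75² × L = 1.767146 × 624.780138 = 1104.077639

L=624.780 V=1104.078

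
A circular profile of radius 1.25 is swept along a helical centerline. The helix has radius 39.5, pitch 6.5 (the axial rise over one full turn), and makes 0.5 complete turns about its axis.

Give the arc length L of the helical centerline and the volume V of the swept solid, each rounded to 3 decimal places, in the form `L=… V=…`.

2πR = 2π·39.5 = 248.185820
per-turn = √(248.185820² + 6.5²) = √(61596.2011 + 42.25) = √61638.4511 = 248.270923
L = 0.5 × 248.270923 = 124.135461
V = π·1.25² × L = 4.908739 × 124.135461 = 609.348521

L=124.135 V=609.349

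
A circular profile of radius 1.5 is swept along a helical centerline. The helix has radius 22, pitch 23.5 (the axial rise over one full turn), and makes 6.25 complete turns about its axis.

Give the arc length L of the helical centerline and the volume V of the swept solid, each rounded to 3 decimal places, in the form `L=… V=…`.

L=876.334 V=6194.439

2πR = 2π·22 = 138.230077
per-turn = √(138.230077² + 23.5²) = √(19107.5541 + 552.25) = √19659.8041 = 140.213423
L = 6.25 × 140.213423 = 876.333897
V = π·1.5² × L = 7.068583 × 876.333897 = 6194.439297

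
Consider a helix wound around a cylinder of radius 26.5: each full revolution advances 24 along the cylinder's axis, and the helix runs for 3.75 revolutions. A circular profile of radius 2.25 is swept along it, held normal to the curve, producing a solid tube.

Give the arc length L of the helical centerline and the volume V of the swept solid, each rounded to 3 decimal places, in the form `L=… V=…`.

2πR = 2π·26.5 = 166.504411
per-turn = √(166.504411² + 24²) = √(27723.7188 + 576) = √28299.7188 = 168.225203
L = 3.75 × 168.225203 = 630.844509
V = π·2.25² × L = 15.904313 × 630.844509 = 10033.148412

L=630.845 V=10033.148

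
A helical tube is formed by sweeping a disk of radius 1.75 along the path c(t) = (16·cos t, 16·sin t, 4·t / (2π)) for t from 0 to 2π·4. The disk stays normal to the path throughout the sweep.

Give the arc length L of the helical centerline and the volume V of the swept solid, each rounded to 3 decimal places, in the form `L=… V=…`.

L=402.442 V=3871.946

2πR = 2π·16 = 100.530965
per-turn = √(100.530965² + 4²) = √(10106.4749 + 16) = √10122.4749 = 100.610511
L = 4 × 100.610511 = 402.442044
V = π·1.75² × L = 9.621128 × 402.442044 = 3871.946214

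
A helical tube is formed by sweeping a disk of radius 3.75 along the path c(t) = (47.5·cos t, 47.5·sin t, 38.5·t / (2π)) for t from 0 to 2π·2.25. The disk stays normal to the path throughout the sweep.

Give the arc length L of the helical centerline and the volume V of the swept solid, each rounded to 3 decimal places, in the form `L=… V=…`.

2πR = 2π·47.5 = 298.451302
per-turn = √(298.451302² + 38.5²) = √(89073.1797 + 1482.25) = √90555.4297 = 300.924292
L = 2.25 × 300.924292 = 677.079658
V = π·3.75² × L = 44.178647 × 677.079658 = 29912.462982

L=677.080 V=29912.463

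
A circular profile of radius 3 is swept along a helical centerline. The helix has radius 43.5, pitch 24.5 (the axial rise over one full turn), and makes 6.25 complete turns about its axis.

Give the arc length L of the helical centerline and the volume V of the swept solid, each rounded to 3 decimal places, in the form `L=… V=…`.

2πR = 2π·43.5 = 273.318561
per-turn = √(273.318561² + 24.5²) = √(74703.0357 + 600.25) = √75303.2857 = 274.414442
L = 6.25 × 274.414442 = 1715.090259
V = π·3² × L = 28.274334 × 1715.090259 = 48493.034634

L=1715.090 V=48493.035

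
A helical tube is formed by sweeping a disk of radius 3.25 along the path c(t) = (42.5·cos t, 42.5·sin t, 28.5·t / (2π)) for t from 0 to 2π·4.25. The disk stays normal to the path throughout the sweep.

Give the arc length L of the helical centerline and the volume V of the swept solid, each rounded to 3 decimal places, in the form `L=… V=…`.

L=1141.346 V=37873.358

2πR = 2π·42.5 = 267.035376
per-turn = √(267.035376² + 28.5²) = √(71307.8918 + 812.25) = √72120.1418 = 268.551935
L = 4.25 × 268.551935 = 1141.345724
V = π·3.25² × L = 33.183072 × 1141.345724 = 37873.357790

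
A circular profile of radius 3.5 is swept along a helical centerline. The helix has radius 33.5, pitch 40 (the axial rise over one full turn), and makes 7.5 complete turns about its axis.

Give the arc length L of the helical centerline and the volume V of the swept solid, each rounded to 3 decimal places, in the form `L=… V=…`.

L=1606.903 V=61840.869

2πR = 2π·33.5 = 210.486708
per-turn = √(210.486708² + 40²) = √(44304.6542 + 1600) = √45904.6542 = 214.253714
L = 7.5 × 214.253714 = 1606.902858
V = π·3.5² × L = 38.484510 × 1606.902858 = 61840.869133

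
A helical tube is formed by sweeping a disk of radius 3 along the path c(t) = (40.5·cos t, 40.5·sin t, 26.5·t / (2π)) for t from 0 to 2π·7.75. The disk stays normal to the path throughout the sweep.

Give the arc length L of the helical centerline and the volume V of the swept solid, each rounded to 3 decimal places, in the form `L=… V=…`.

2πR = 2π·40.5 = 254.469005
per-turn = √(254.469005² + 26.5²) = √(64754.4745 + 702.25) = √65456.7245 = 255.845118
L = 7.75 × 255.845118 = 1982.799666
V = π·3² × L = 28.274334 × 1982.799666 = 56062.339766

L=1982.800 V=56062.340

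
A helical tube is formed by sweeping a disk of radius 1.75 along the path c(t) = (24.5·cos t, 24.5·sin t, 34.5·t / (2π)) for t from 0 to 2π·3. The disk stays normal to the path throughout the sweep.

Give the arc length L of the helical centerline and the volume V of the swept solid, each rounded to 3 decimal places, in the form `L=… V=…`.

L=473.270 V=4553.391

2πR = 2π·24.5 = 153.938040
per-turn = √(153.938040² + 34.5²) = √(23696.9202 + 1190.25) = √24887.1702 = 157.756680
L = 3 × 157.756680 = 473.270041
V = π·1.75² × L = 9.621128 × 473.270041 = 4553.391405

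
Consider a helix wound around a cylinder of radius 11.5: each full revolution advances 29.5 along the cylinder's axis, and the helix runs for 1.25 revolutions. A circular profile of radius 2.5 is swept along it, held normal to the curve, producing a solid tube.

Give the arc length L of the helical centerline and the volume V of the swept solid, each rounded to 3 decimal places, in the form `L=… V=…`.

L=97.558 V=1915.552

2πR = 2π·11.5 = 72.256631
per-turn = √(72.256631² + 29.5²) = √(5221.0207 + 870.25) = √6091.2707 = 78.046593
L = 1.25 × 78.046593 = 97.558242
V = π·2.5² × L = 19.634954 × 97.558242 = 1915.551595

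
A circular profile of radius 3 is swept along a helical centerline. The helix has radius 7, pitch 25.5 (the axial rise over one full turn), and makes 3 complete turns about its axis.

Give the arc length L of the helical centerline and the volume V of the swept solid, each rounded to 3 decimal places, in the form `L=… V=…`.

2πR = 2π·7 = 43.982297
per-turn = √(43.982297² + 25.5²) = √(1934.4425 + 650.25) = √2584.6925 = 50.839871
L = 3 × 50.839871 = 152.519612
V = π·3² × L = 28.274334 × 152.519612 = 4312.390444

L=152.520 V=4312.390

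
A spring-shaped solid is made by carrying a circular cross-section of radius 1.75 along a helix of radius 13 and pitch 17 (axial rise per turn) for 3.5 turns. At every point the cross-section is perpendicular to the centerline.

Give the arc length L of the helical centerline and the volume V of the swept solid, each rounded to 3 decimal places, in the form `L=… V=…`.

L=292.011 V=2809.475

2πR = 2π·13 = 81.681409
per-turn = √(81.681409² + 17²) = √(6671.8526 + 289) = √6960.8526 = 83.431724
L = 3.5 × 83.431724 = 292.011034
V = π·1.75² × L = 9.621128 × 292.011034 = 2809.475391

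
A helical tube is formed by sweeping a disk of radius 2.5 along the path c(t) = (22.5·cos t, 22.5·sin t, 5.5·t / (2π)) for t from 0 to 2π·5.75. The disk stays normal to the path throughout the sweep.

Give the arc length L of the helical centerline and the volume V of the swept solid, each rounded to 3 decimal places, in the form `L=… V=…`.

L=813.502 V=15973.075

2πR = 2π·22.5 = 141.371669
per-turn = √(141.371669² + 5.5²) = √(19985.9489 + 30.25) = √20016.1989 = 141.478616
L = 5.75 × 141.478616 = 813.502045
V = π·2.5² × L = 19.634954 × 813.502045 = 15973.075293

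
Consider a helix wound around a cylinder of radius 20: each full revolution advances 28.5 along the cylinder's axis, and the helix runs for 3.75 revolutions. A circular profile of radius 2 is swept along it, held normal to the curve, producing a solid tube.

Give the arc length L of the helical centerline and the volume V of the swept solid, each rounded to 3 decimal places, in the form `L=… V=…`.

L=483.206 V=6072.150

2πR = 2π·20 = 125.663706
per-turn = √(125.663706² + 28.5²) = √(15791.3670 + 812.25) = √16603.6170 = 128.855023
L = 3.75 × 128.855023 = 483.206338
V = π·2² × L = 12.566371 × 483.206338 = 6072.149921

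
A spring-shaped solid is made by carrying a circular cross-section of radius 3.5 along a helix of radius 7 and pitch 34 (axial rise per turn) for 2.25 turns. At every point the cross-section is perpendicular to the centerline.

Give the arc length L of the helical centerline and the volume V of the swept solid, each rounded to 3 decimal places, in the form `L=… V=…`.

L=125.081 V=4813.698

2πR = 2π·7 = 43.982297
per-turn = √(43.982297² + 34²) = √(1934.4425 + 1156) = √3090.4425 = 55.591748
L = 2.25 × 55.591748 = 125.081433
V = π·3.5² × L = 38.484510 × 125.081433 = 4813.697673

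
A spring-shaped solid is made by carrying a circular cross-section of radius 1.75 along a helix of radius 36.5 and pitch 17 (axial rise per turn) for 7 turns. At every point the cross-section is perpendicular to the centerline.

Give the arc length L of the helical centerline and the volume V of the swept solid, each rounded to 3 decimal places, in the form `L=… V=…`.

2πR = 2π·36.5 = 229.336264
per-turn = √(229.336264² + 17²) = √(52595.1219 + 289) = √52884.1219 = 229.965480
L = 7 × 229.965480 = 1609.758358
V = π·1.75² × L = 9.621128 × 1609.758358 = 15487.690408

L=1609.758 V=15487.690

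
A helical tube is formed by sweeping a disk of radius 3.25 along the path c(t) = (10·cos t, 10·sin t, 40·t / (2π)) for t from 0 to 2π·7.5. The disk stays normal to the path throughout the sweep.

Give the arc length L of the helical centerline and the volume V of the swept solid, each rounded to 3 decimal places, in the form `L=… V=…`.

2πR = 2π·10 = 62.831853
per-turn = √(62.831853² + 40²) = √(3947.8418 + 1600) = √5547.8418 = 74.483836
L = 7.5 × 74.483836 = 558.628767
V = π·3.25² × L = 33.183072 × 558.628767 = 18537.018813

L=558.629 V=18537.019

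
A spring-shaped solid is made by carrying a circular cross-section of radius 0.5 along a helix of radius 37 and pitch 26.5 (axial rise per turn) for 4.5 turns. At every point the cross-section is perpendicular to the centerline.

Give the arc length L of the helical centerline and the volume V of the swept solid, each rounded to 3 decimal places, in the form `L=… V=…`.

L=1052.925 V=826.965

2πR = 2π·37 = 232.477856
per-turn = √(232.477856² + 26.5²) = √(54045.9537 + 702.25) = √54748.2037 = 233.983341
L = 4.5 × 233.983341 = 1052.925033
V = π·0.5² × L = 0.785398 × 1052.925033 = 826.965387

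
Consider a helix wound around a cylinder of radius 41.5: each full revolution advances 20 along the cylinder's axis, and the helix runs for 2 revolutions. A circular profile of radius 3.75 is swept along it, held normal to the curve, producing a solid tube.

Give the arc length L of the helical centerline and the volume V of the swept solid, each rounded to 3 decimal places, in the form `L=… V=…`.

2πR = 2π·41.5 = 260.752190
per-turn = √(260.752190² + 20²) = √(67991.7047 + 400) = √68391.7047 = 261.518077
L = 2 × 261.518077 = 523.036154
V = π·3.75² × L = 44.178647 × 523.036154 = 23107.029475

L=523.036 V=23107.029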